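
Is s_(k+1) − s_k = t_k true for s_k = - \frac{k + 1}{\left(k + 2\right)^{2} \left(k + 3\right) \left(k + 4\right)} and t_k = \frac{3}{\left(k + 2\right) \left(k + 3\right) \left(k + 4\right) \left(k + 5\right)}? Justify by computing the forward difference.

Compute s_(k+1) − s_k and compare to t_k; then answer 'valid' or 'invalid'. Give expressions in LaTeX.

Invalid: residual \frac{- 4 k - 11}{k^{6} + 19 k^{5} + 147 k^{4} + 593 k^{3} + 1316 k^{2} + 1524 k + 720} ≠ 0.

s_(k+1) = (-k - 2)/((k + 3)**2*(k + 4)*(k + 5))
s_(k+1) − s_k = ((k + 1)*(k + 3)*(k + 5) - (k + 2)**3)/((k + 2)**2*(k + 3)**2*(k + 4)*(k + 5))
(s_(k+1) − s_k) − t_k = (-4*k - 11)/(k**6 + 19*k**5 + 147*k**4 + 593*k**3 + 1316*k**2 + 1524*k + 720)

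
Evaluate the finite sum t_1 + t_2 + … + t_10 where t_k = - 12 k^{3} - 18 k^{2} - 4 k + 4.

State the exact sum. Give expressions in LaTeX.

Σ = -43410

The ratio is (6*k**3 + 27*k**2 + 38*k + 15)/(6*k**3 + 9*k**2 + 2*k - 2).
A = 1, B = 1, C = k**3 + 3*k**2/2 + k/3 - 1/3.
Solve (1)·f(k+1) − (1)·f(k) = k**3 + 3*k**2/2 + k/3 - 1/3.
deg f ≤ 4 (via 0,0,3).
Solving with deg f ≤ 4: f(k) = k*(3*k**3 - 4*k - 3)/12.
Certificate R = B(k−1)f/C = k*(3*k**3 - 4*k - 3)/(2*(6*k**3 + 9*k**2 + 2*k - 2)) gives s_k = k*(-3*k**3 + 4*k + 3).
Verify: -12*k**3 - 18*k**2 - 4*k + 4 matches t_k.
Sum = s_(11) − s_(1); s_(11) = -43406, s_(1) = 4 ⇒ -43410.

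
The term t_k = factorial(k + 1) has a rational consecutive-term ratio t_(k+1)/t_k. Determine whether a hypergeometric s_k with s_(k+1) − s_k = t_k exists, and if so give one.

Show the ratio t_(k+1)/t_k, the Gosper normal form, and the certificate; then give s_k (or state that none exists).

The ratio is k + 2.
Take A(k)=k + 2, B(k)=1, C(k)=1.
Solve (k + 2)·f(k+1) − (1)·f(k) = 1.
Degrees (1,0,0) ⇒ d ≤ -1.
Bound -1 < 0, so the key equation has no polynomial solution.

none — t_k is not Gosper-summable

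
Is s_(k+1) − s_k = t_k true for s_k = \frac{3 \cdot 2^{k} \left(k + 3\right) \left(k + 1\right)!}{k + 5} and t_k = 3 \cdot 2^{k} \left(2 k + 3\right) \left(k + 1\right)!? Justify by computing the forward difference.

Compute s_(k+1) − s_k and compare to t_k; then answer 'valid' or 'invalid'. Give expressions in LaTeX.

Invalid: residual - \frac{6 \cdot 2^{k} \left(2 k^{2} + 13 k + 14\right) \left(k + 1\right)!}{\left(k + 5\right) \left(k + 6\right)} ≠ 0.

s_(k+1) = 6*2**k*(k + 4)*factorial(k + 2)/(k + 6)
s_(k+1) − s_k = 3*2**k*(2*k**3 + 21*k**2 + 67*k + 62)*factorial(k + 1)/((k + 5)*(k + 6))
(s_(k+1) − s_k) − t_k = -6*2**k*(2*k**2 + 13*k + 14)*factorial(k + 1)/((k + 5)*(k + 6))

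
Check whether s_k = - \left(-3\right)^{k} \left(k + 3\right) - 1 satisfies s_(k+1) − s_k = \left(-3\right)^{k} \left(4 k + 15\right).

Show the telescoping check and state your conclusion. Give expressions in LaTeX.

valid (s_(k+1) − s_k reduces to t_k)

s_(k+1) = 3*(-3)**k*(k + 4) - 1
s_(k+1) − s_k = (-3)**k*(4*k + 15)
(s_(k+1) − s_k) − t_k = 0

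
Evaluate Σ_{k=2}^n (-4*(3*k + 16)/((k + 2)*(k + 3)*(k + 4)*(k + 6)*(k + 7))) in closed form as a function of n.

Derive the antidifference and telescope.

The ratio is (k + 2)*(k + 6)*(3*k + 19)/((k + 5)*(k + 8)*(3*k + 16)).
So A=k + 2 and B=k + 8, with C=k**2 + 31*k/3 + 80/3.
Solve (k + 2)·f(k+1) − (k + 7)·f(k) = k**2 + 31*k/3 + 80/3.
From deg A=1, deg B=1, deg C=2: d=5.
Match coefficients ⇒ f(k) = k*(k + 4)*(k + 5)*(k**2 + 11*k + 36)/108.
So s_k = (B(k−1)f/C)·t_k = (k*(k + 4)*(k + 7)*(k**2 + 11*k + 36)/(36*(3*k + 16)))·t_k = k*(-k**2 - 11*k - 36)/(9*(k**3 + 11*k**2 + 36*k + 36)).
Δs = 4*(-3*k - 16)/(k**5 + 22*k**4 + 185*k**3 + 740*k**2 + 1404*k + 1008), as required.
Telescope: S(n) = s_(n+1) − s_(2) = (-n**3 - 14*n**2 - 61*n - 48)/(9*(n**3 + 14*n**2 + 61*n + 84)) − (-31/360) = (-n**3 - 14*n**2 - 61*n + 76)/(40*(n**3 + 14*n**2 + 61*n + 84)).

S(n) = (-n**3 - 14*n**2 - 61*n + 76)/(40*(n**3 + 14*n**2 + 61*n + 84))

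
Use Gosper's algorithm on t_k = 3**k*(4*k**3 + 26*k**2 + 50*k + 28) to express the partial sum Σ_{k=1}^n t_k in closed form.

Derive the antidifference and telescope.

S(n) = 6*3**n*n**3 + 30*3**n*n**2 + 54*3**n*n + 27*3**n - 27

r(k) = 3*(2*k**2 + 15*k + 27)/(2*k**2 + 9*k + 7) after simplifying.
So A=3 and B=1, with C=k**3 + 13*k**2/2 + 25*k/2 + 7.
Need (3)·f(k+1) − (1)·f(k) = k**3 + 13*k**2/2 + 25*k/2 + 7.
Degrees (0,0,3) ⇒ d ≤ 3.
Solve for f: f(k) = (2*k**3 + 4*k**2 + 4*k - 1)/4 (degree 3 ≤ 3).
So s_k = (B(k−1)f/C)·t_k = ((2*k**3 + 4*k**2 + 4*k - 1)/(2*(k + 1)*(k + 2)*(2*k + 7)))·t_k = 3**k*(2*k**3 + 4*k**2 + 4*k - 1).
Δs = 3**k*(4*k**3 + 26*k**2 + 50*k + 28), as required.
s_(n+1) = 3**(n + 1)*(2*n**3 + 10*n**2 + 18*n + 9) and s_(1) = 27, so S(n) = 6*3**n*n**3 + 30*3**n*n**2 + 54*3**n*n + 27*3**n - 27.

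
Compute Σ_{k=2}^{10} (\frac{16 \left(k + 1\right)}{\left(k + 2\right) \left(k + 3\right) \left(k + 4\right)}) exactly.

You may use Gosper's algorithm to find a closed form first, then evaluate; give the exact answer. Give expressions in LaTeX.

Ratio r(k) = (k + 2)**2/((k + 1)*(k + 5)).
A = k + 2, B = k + 5, C = k + 1.
Need (k + 2)·f(k+1) − (k + 4)·f(k) = k + 1.
From deg A=1, deg B=1, deg C=1: d=2.
Match coefficients ⇒ f(k) = k*(k + 1)/4.
Then R = B(k−1)f/C = k*(k + 4)/4, so s_k = R(k)·t_k = 4*k*(k + 1)/((k + 2)*(k + 3)).
s_(k+1) − s_k = 16*(k + 1)/(k**3 + 9*k**2 + 26*k + 24) = t_k.
Σ_(k=2)^(10) t_k = s_(11) − s_(2) = 264/91 − (6/5) = 774/455.

Σ = 774/455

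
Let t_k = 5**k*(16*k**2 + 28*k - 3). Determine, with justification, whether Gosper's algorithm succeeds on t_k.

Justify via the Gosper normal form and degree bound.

Yes. s_k = 5**k*(4*k**2 - 3*k - 2).

t_(k+1)/t_k = 5*(16*k**2 + 60*k + 41)/(16*k**2 + 28*k - 3).
Gosper form: A/B · C(k+1)/C(k) with A=5, B=1, C=k**2 + 7*k/4 - 3/16.
f must satisfy (5)·f(k+1) − (1)·f(k) = k**2 + 7*k/4 - 3/16.
Degrees (0,0,2) ⇒ d ≤ 2.
Solve for f: f(k) = (4*k**2 - 3*k - 2)/16 (degree 2 ≤ 2).
Then R = B(k−1)f/C = (4*k**2 - 3*k - 2)/(16*k**2 + 28*k - 3), so s_k = R(k)·t_k = 5**k*(4*k**2 - 3*k - 2).
Check: Δs_k = 5**k*(16*k**2 + 28*k - 3). ✓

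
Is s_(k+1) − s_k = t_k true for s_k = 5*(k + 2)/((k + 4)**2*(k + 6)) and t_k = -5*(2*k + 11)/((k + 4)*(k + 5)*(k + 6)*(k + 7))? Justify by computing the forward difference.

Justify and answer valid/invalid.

s_(k+1) = 5*(k + 3)/((k + 5)**2*(k + 7))
s_(k+1) − s_k = 5*(-(k + 2)*(k + 5)**2*(k + 7) + (k + 3)*(k + 4)**2*(k + 6))/((k + 4)**2*(k + 5)**2*(k + 6)*(k + 7))
(s_(k+1) − s_k) − t_k = 10*(3*k**2 + 31*k + 79)/(k**6 + 31*k**5 + 397*k**4 + 2689*k**3 + 10162*k**2 + 20320*k + 16800)

Invalid: residual 10*(3*k**2 + 31*k + 79)/(k**6 + 31*k**5 + 397*k**4 + 2689*k**3 + 10162*k**2 + 20320*k + 16800) ≠ 0.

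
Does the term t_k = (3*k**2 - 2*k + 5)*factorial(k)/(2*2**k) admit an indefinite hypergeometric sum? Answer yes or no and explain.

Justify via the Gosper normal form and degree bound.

Step 1: r(k) = (k + 1)*(-2*k + 3*(k + 1)**2 + 3)/(2*(3*k**2 - 2*k + 5)).
A = k/2 + 1/2, B = 1, C = k**2 - 2*k/3 + 5/3.
Need (k/2 + 1/2)·f(k+1) − (1)·f(k) = k**2 - 2*k/3 + 5/3.
Degrees (1,0,2) ⇒ d ≤ 1.
Solve for f: f(k) = 2*(3*k - 2)/3 (degree 1 ≤ 1).
Get s_k = R·t_k = (3*k - 2)*factorial(k)/2**k with R(k) = B(k−1)f(k)/C(k) = 2*(3*k - 2)/(3*k**2 - 2*k + 5).
Δs = (3*k**2 - 2*k + 5)*factorial(k)/(2*2**k), as required.

Yes. s_k = (3*k - 2)*factorial(k)/2**k.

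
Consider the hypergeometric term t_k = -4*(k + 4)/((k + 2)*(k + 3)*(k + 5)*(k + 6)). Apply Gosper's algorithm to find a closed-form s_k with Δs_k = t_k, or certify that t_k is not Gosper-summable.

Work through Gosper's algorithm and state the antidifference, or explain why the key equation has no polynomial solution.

Compute t_(k+1)/t_k: get (k + 2)*(k + 5)**2/((k + 4)**2*(k + 7)).
Take A(k)=k + 2, B(k)=k + 7, C(k)=k**2 + 8*k + 16.
Set up (k + 2)·f(k+1) − (k + 6)·f(k) − (k**2 + 8*k + 16) = 0.
d = 4 from the (1,1,2) case.
Solving with deg f ≤ 4: f(k) = k*(k + 3)*(k + 4)*(k + 7)/20.
R(k) = B(k−1)·f(k)/C(k) = k*(k + 3)*(k + 6)*(k + 7)/(20*(k + 4)); s_k = R·t_k = k*(-k - 7)/(5*(k**2 + 7*k + 10)).
Verify: 4*(-k - 4)/(k**4 + 16*k**3 + 91*k**2 + 216*k + 180) matches t_k.

s_k = k*(-k - 7)/(5*(k**2 + 7*k + 10))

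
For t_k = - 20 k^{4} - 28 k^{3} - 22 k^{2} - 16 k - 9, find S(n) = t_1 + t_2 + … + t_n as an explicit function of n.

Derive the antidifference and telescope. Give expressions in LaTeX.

t_(k+1)/t_k = (20*k**4 + 108*k**3 + 226*k**2 + 224*k + 95)/(20*k**4 + 28*k**3 + 22*k**2 + 16*k + 9).
Gosper form: A/B · C(k+1)/C(k) with A=1, B=1, C=k**4 + 7*k**3/5 + 11*k**2/10 + 4*k/5 + 9/20.
f must satisfy (1)·f(k+1) − (1)·f(k) = k**4 + 7*k**3/5 + 11*k**2/10 + 4*k/5 + 9/20.
deg f ≤ 5 (via 0,0,4).
Coefficient equations give f(k) = k*(4*k**4 - 3*k**3 + 4*k + 4)/20.
Then R = B(k−1)f/C = k*(4*k**4 - 3*k**3 + 4*k + 4)/(20*k**4 + 28*k**3 + 22*k**2 + 16*k + 9), so s_k = R(k)·t_k = k*(-4*k**4 + 3*k**3 - 4*k - 4).
Δs = -20*k**4 - 28*k**3 - 22*k**2 - 16*k - 9, as required.
Telescope: S(n) = s_(n+1) − s_(1) = -4*n**5 - 17*n**4 - 28*n**3 - 26*n**2 - 20*n - 9 − (-9) = n*(-4*n**4 - 17*n**3 - 28*n**2 - 26*n - 20).

S(n) = n \left(- 4 n^{4} - 17 n^{3} - 28 n^{2} - 26 n - 20\right)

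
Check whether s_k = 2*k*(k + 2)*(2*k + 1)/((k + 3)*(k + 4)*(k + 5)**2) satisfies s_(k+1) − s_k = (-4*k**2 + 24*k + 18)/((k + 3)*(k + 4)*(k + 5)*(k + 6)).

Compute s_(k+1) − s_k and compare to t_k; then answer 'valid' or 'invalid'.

s_(k+1) = 2*(k + 1)*(k + 3)*(2*k + 3)/((k + 4)*(k + 5)*(k + 6)**2)
s_(k+1) − s_k = 2*(-2*k**4 + 2*k**3 + 114*k**2 + 270*k + 135)/(k**6 + 29*k**5 + 347*k**4 + 2191*k**3 + 7692*k**2 + 14220*k + 10800)
(s_(k+1) − s_k) − t_k = 6*(4*k**3 + 11*k**2 - 63*k - 45)/(k**6 + 29*k**5 + 347*k**4 + 2191*k**3 + 7692*k**2 + 14220*k + 10800)

Invalid: residual 6*(4*k**3 + 11*k**2 - 63*k - 45)/(k**6 + 29*k**5 + 347*k**4 + 2191*k**3 + 7692*k**2 + 14220*k + 10800) ≠ 0.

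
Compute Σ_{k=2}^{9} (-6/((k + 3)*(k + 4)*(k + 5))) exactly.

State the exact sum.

Σ = -38/455

t_(k+1)/t_k = (k + 3)/(k + 6).
Normal form (A,B,C) = (k + 3, k + 6, 1).
Solve (k + 3)·f(k+1) − (k + 5)·f(k) = 1.
From deg A=1, deg B=1, deg C=0: d=2.
Solving with deg f ≤ 2: f(k) = k*(k + 7)/24.
Certificate R = B(k−1)f/C = k*(k + 5)*(k + 7)/24 gives s_k = k*(-k - 7)/(4*(k + 3)*(k + 4)).
s_(k+1) − s_k = -6/(k**3 + 12*k**2 + 47*k + 60) = t_k.
Sum = s_(10) − s_(2); s_(10) = -85/364, s_(2) = -3/20 ⇒ -38/455.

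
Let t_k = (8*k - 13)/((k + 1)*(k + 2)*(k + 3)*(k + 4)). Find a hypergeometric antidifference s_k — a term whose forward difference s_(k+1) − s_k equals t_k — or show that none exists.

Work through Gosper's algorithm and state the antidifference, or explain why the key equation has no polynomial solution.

s_k = k*(-k**2 - 6*k - 19)/(2*(k + 1)*(k + 2)*(k + 3))

The ratio is (k + 1)*(8*k - 5)/((k + 5)*(8*k - 13)).
Gosper form: A/B · C(k+1)/C(k) with A=k + 1, B=k + 5, C=k - 13/8.
Set up (k + 1)·f(k+1) − (k + 4)·f(k) − (k - 13/8) = 0.
d = 3 from the (1,1,1) case.
Coefficient equations give f(k) = -k*(k**2 + 6*k + 19)/16.
R(k) = B(k−1)·f(k)/C(k) = -k*(k + 4)*(k**2 + 6*k + 19)/(2*(8*k - 13)); s_k = R·t_k = k*(-k**2 - 6*k - 19)/(2*(k + 1)*(k + 2)*(k + 3)).
Verify: (8*k - 13)/(k**4 + 10*k**3 + 35*k**2 + 50*k + 24) matches t_k.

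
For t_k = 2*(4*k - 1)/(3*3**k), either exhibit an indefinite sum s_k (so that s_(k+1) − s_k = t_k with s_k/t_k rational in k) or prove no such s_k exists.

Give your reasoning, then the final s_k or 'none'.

Ratio r(k) = (4*k + 3)/(3*(4*k - 1)).
So A=1/3 and B=1, with C=k - 1/4.
Set up (1/3)·f(k+1) − (1)·f(k) − (k - 1/4) = 0.
d = 1 from the (0,0,1) case.
Solve for f: f(k) = -3*(4*k + 1)/8 (degree 1 ≤ 1).
Get s_k = R·t_k = (-4*k - 1)/3**k with R(k) = B(k−1)f(k)/C(k) = -3*(4*k + 1)/(2*(4*k - 1)).
Δs = 2*(4*k - 1)/(3*3**k), as required.

s_k = (-4*k - 1)/3**k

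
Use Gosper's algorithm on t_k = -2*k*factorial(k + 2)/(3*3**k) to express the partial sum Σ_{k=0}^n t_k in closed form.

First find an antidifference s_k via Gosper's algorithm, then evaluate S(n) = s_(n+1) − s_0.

t_(k+1)/t_k = (k + 1)*(k + 3)/(3*k).
Factor: A=k/3 + 1; B=1; C=k.
Key eq: (k/3 + 1)·f(k+1) = (1)·f(k) + (k).
d = 0 from the (1,0,1) case.
Solve for f: f(k) = 3 (degree 0 ≤ 0).
Get s_k = R·t_k = -2*factorial(k + 2)/3**k with R(k) = B(k−1)f(k)/C(k) = 3/k.
Check: Δs_k = -2*k*factorial(k + 2)/(3*3**k). ✓
Evaluate: s_(n+1) = -2*3**(-n - 1)*factorial(n + 3); subtract s_(0) = -4 ⇒ S(n) = 4 - 2*factorial(n + 3)/(3*3**n).

S(n) = 4 - 2*factorial(n + 3)/(3*3**n)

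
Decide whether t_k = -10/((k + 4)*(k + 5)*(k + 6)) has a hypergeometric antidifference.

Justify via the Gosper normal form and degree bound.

Yes. s_k = k*(-k - 9)/(4*(k + 4)*(k + 5)).

Step 1: r(k) = (k + 4)/(k + 7).
A = k + 4, B = k + 7, C = 1.
Need (k + 4)·f(k+1) − (k + 6)·f(k) = 1.
From deg A=1, deg B=1, deg C=0: d=2.
Match coefficients ⇒ f(k) = k*(k + 9)/40.
R(k) = B(k−1)·f(k)/C(k) = k*(k + 6)*(k + 9)/40; s_k = R·t_k = k*(-k - 9)/(4*(k + 4)*(k + 5)).
Check: Δs_k = -10/(k**3 + 15*k**2 + 74*k + 120). ✓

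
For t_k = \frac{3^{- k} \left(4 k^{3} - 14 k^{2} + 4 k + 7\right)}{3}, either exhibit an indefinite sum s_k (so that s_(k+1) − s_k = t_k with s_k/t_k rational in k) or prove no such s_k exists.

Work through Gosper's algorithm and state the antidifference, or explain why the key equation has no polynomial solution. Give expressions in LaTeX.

s_k = 3^{- k} \left(- 2 k^{3} + 4 k^{2} - k - 3\right)

The ratio is (4*k**3 - 2*k**2 - 12*k + 1)/(3*(4*k**3 - 14*k**2 + 4*k + 7)).
A = 1/3, B = 1, C = k**3 - 7*k**2/2 + k + 7/4.
Key eq: (1/3)·f(k+1) = (1)·f(k) + (k**3 - 7*k**2/2 + k + 7/4).
Degrees (0,0,3) ⇒ d ≤ 3.
A polynomial solution: f(k) = -3*(2*k**3 - 4*k**2 + k + 3)/4.
Certificate R = B(k−1)f/C = -3*(2*k**3 - 4*k**2 + k + 3)/(4*k**3 - 14*k**2 + 4*k + 7) gives s_k = (-2*k**3 + 4*k**2 - k - 3)/3**k.
Verify: (4*k**3 - 14*k**2 + 4*k + 7)/(3*3**k) matches t_k.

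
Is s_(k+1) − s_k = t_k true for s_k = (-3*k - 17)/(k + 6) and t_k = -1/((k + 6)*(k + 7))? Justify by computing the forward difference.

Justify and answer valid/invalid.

Valid: the claim telescopes to t_k.

s_(k+1) = (-3*k - 20)/(k + 7)
s_(k+1) − s_k = -1/(k**2 + 13*k + 42)
(s_(k+1) − s_k) − t_k = 0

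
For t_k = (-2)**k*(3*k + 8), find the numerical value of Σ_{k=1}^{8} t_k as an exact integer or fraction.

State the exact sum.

r(k) = 2*(-3*k - 11)/(3*k + 8) after simplifying.
Take A(k)=-2, B(k)=1, C(k)=k + 8/3.
Key eq: (-2)·f(k+1) = (1)·f(k) + (k + 8/3).
Degrees (0,0,1) ⇒ d ≤ 1.
Solving with deg f ≤ 1: f(k) = -(k + 2)/3.
Get s_k = R·t_k = (-2)**k*(-k - 2) with R(k) = B(k−1)f(k)/C(k) = -(k + 2)/(3*k + 8).
Δs = (-2)**k*(3*k + 8), as required.
Evaluate s at k=9 and k=1: 5632 and 6; difference 5626.

Σ = 5626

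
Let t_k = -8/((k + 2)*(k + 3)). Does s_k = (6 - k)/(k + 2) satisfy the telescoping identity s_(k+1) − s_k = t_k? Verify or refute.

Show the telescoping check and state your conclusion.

s_(k+1) = (5 - k)/(k + 3)
s_(k+1) − s_k = -8/(k**2 + 5*k + 6)
(s_(k+1) − s_k) − t_k = 0

Valid — Δs_k = t_k.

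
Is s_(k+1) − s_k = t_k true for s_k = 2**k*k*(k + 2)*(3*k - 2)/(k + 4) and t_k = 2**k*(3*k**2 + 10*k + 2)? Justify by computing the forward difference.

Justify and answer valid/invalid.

Invalid: residual 2**(k + 1)*(-3*k**3 - 19*k**2 - 44*k - 8)/(k**2 + 9*k + 20) ≠ 0.

s_(k+1) = 2**(k + 1)*(k + 1)*(k + 3)*(3*k + 1)/(k + 5)
s_(k+1) − s_k = 2**k*(3*k**4 + 31*k**3 + 114*k**2 + 130*k + 24)/(k**2 + 9*k + 20)
(s_(k+1) − s_k) − t_k = 2**(k + 1)*(-3*k**3 - 19*k**2 - 44*k - 8)/(k**2 + 9*k + 20)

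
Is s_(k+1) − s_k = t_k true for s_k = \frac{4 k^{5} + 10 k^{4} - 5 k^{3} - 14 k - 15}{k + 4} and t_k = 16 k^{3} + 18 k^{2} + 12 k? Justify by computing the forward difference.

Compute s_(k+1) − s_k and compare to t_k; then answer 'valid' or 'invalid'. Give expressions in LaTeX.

s_(k+1) = (-14*k + 4*(k + 1)**5 + 10*(k + 1)**4 - 5*(k + 1)**3 - 29)/(k + 5)
s_(k+1) − s_k = (16*k**5 + 150*k**4 + 410*k**3 + 385*k**2 + 189*k - 5)/(k**2 + 9*k + 20)
(s_(k+1) − s_k) − t_k = (-12*k**4 - 84*k**3 - 83*k**2 - 51*k - 5)/(k**2 + 9*k + 20)

Invalid: residual \frac{- 12 k^{4} - 84 k^{3} - 83 k^{2} - 51 k - 5}{k^{2} + 9 k + 20} ≠ 0.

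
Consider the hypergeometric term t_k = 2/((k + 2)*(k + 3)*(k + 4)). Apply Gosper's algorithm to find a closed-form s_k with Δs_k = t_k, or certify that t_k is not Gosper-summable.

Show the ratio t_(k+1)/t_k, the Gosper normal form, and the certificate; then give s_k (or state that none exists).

r(k) = (k + 2)/(k + 5) after simplifying.
Factor: A=k + 2; B=k + 5; C=1.
Need (k + 2)·f(k+1) − (k + 4)·f(k) = 1.
Bound: deg f ≤ 2.
Solving with deg f ≤ 2: f(k) = k*(k + 5)/12.
So s_k = (B(k−1)f/C)·t_k = (k*(k + 4)*(k + 5)/12)·t_k = k*(k + 5)/(6*(k + 2)*(k + 3)).
Verify: 2/(k**3 + 9*k**2 + 26*k + 24) matches t_k.

s_k = k*(k + 5)/(6*(k + 2)*(k + 3))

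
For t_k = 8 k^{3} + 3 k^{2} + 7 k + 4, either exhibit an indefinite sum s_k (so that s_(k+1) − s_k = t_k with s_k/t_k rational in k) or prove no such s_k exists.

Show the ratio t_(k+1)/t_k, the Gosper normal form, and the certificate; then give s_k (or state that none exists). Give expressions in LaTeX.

r(k) = (8*k**3 + 27*k**2 + 37*k + 22)/(8*k**3 + 3*k**2 + 7*k + 4) after simplifying.
A = 1, B = 1, C = k**3 + 3*k**2/8 + 7*k/8 + 1/2.
Solve (1)·f(k+1) − (1)·f(k) = k**3 + 3*k**2/8 + 7*k/8 + 1/2.
d = 4 from the (0,0,3) case.
A polynomial solution: f(k) = k*(2*k**3 - 3*k**2 + 4*k + 1)/8.
Get s_k = R·t_k = k*(2*k**3 - 3*k**2 + 4*k + 1) with R(k) = B(k−1)f(k)/C(k) = k*(2*k**3 - 3*k**2 + 4*k + 1)/(8*k**3 + 3*k**2 + 7*k + 4).
Check: Δs_k = 8*k**3 + 3*k**2 + 7*k + 4. ✓

s_k = k \left(2 k^{3} - 3 k^{2} + 4 k + 1\right)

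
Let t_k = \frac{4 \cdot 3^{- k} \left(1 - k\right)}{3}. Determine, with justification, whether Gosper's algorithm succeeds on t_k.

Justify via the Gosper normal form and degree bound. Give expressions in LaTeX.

Yes. s_k = 3^{- k} \left(2 k - 1\right).

The ratio is k/(3*(k - 1)).
Take A(k)=1/3, B(k)=1, C(k)=k - 1.
f must satisfy (1/3)·f(k+1) − (1)·f(k) = k - 1.
From deg A=0, deg B=0, deg C=1: d=1.
Solving with deg f ≤ 1: f(k) = -3*(2*k - 1)/4.
So s_k = (B(k−1)f/C)·t_k = (-3*(2*k - 1)/(4*(k - 1)))·t_k = (2*k - 1)/3**k.
Verify: 4*(1 - k)/(3*3**k) matches t_k.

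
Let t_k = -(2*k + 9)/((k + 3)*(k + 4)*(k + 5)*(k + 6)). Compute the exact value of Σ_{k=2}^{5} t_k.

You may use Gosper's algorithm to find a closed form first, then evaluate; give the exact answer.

Compute t_(k+1)/t_k: get (k + 3)*(2*k + 11)/((k + 7)*(2*k + 9)).
A = k + 3, B = k + 7, C = k + 9/2.
f must satisfy (k + 3)·f(k+1) − (k + 6)·f(k) = k + 9/2.
d = 3 from the (1,1,1) case.
Solve for f: f(k) = k*(k + 4)*(k + 8)/30 (degree 3 ≤ 3).
Certificate R = B(k−1)f/C = k*(k + 4)*(k + 6)*(k + 8)/(15*(2*k + 9)) gives s_k = k*(-k - 8)/(15*(k**2 + 8*k + 15)).
Check: Δs_k = (-2*k - 9)/(k**4 + 18*k**3 + 119*k**2 + 342*k + 360). ✓
Sum = s_(6) − s_(2); s_(6) = -28/495, s_(2) = -4/105 ⇒ -64/3465.

Σ = -64/3465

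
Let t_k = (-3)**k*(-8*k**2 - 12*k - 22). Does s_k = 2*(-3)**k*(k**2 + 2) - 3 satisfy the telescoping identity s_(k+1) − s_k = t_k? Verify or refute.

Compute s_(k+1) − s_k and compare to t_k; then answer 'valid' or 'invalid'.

Valid — Δs_k = t_k.

s_(k+1) = -6*(-3)**k*((k + 1)**2 + 2) - 3
s_(k+1) − s_k = (-3)**k*(-8*k**2 - 12*k - 22)
(s_(k+1) − s_k) − t_k = 0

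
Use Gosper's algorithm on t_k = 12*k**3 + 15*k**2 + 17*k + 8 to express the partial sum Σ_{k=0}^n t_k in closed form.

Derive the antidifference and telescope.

S(n) = 3*n**4 + 11*n**3 + 19*n**2 + 19*n + 8

r(k) = (12*k**3 + 51*k**2 + 83*k + 52)/(12*k**3 + 15*k**2 + 17*k + 8) after simplifying.
Normal form (A,B,C) = (1, 1, k**3 + 5*k**2/4 + 17*k/12 + 2/3).
Solve (1)·f(k+1) − (1)·f(k) = k**3 + 5*k**2/4 + 17*k/12 + 2/3.
d = 4 from the (0,0,3) case.
Solving with deg f ≤ 4: f(k) = k*(3*k**3 - k**2 + 4*k + 2)/12.
So s_k = (B(k−1)f/C)·t_k = (k*(3*k**3 - k**2 + 4*k + 2)/(12*k**3 + 15*k**2 + 17*k + 8))·t_k = k*(3*k**3 - k**2 + 4*k + 2).
s_(k+1) − s_k = 12*k**3 + 15*k**2 + 17*k + 8 = t_k.
Telescope: S(n) = s_(n+1) − s_(0) = 3*n**4 + 11*n**3 + 19*n**2 + 19*n + 8 − (0) = 3*n**4 + 11*n**3 + 19*n**2 + 19*n + 8.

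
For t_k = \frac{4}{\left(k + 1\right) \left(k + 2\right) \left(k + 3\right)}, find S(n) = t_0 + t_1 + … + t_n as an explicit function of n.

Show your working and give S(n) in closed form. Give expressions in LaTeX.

Step 1: r(k) = (k + 1)/(k + 4).
Normal form (A,B,C) = (k + 1, k + 4, 1).
Solve (k + 1)·f(k+1) − (k + 3)·f(k) = 1.
d = 2 from the (1,1,0) case.
A polynomial solution: f(k) = k*(k + 3)/4.
Get s_k = R·t_k = k*(k + 3)/((k + 1)*(k + 2)) with R(k) = B(k−1)f(k)/C(k) = k*(k + 3)**2/4.
Check: Δs_k = 4/(k**3 + 6*k**2 + 11*k + 6). ✓
Evaluate: s_(n+1) = (n**2 + 5*n + 4)/(n**2 + 5*n + 6); subtract s_(0) = 0 ⇒ S(n) = (n**2 + 5*n + 4)/(n**2 + 5*n + 6).

S(n) = \frac{n^{2} + 5 n + 4}{n^{2} + 5 n + 6}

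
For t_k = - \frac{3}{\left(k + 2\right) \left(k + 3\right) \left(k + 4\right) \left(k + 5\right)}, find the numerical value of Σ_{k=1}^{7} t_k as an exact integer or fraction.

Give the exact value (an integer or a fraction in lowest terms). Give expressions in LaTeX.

r(k) = (k + 2)/(k + 6) after simplifying.
So A=k + 2 and B=k + 6, with C=1.
Set up (k + 2)·f(k+1) − (k + 5)·f(k) − (1) = 0.
deg f ≤ 3 (via 1,1,0).
Solve for f: f(k) = k*(k**2 + 9*k + 26)/72 (degree 3 ≤ 3).
Get s_k = R·t_k = k*(-k**2 - 9*k - 26)/(24*(k + 2)*(k + 3)*(k + 4)) with R(k) = B(k−1)f(k)/C(k) = k*(k + 5)*(k**2 + 9*k + 26)/72.
Check: Δs_k = -3/(k**4 + 14*k**3 + 71*k**2 + 154*k + 120). ✓
Σ_(k=1)^(7) t_k = s_(8) − s_(1) = -9/220 − (-1/40) = -7/440.

Σ = -7/440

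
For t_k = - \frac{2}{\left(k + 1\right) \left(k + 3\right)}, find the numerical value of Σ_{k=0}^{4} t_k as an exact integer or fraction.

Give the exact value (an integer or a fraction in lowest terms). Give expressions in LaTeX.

Σ = -25/21

Step 1: r(k) = (k + 1)*(k + 3)/((k + 2)*(k + 4)).
Gosper form: A/B · C(k+1)/C(k) with A=k + 1, B=k + 4, C=k + 2.
Set up (k + 1)·f(k+1) − (k + 3)·f(k) − (k + 2) = 0.
From deg A=1, deg B=1, deg C=1: d=2.
A polynomial solution: f(k) = k*(3*k + 5)/4.
R(k) = B(k−1)·f(k)/C(k) = k*(k + 3)*(3*k + 5)/(4*(k + 2)); s_k = R·t_k = k*(-3*k - 5)/(2*(k + 1)*(k + 2)).
Verify: -2/(k**2 + 4*k + 3) matches t_k.
Σ_(k=0)^(4) t_k = s_(5) − s_(0) = -25/21 − (0) = -25/21.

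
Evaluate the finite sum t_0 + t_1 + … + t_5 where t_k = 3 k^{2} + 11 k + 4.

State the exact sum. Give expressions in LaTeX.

The ratio is (3*k**2 + 17*k + 18)/(3*k**2 + 11*k + 4).
Take A(k)=1, B(k)=1, C(k)=k**2 + 11*k/3 + 4/3.
Key eq: (1)·f(k+1) = (1)·f(k) + (k**2 + 11*k/3 + 4/3).
d = 3 from the (0,0,2) case.
Solving with deg f ≤ 3: f(k) = k*(k**2 + 4*k - 1)/3.
Get s_k = R·t_k = k*(k**2 + 4*k - 1) with R(k) = B(k−1)f(k)/C(k) = k*(k**2 + 4*k - 1)/(3*k**2 + 11*k + 4).
Verify: 3*k**2 + 11*k + 4 matches t_k.
Telescoping: Σ = s_(6) − s_(0) = 354 − (0) = 354.

Σ = 354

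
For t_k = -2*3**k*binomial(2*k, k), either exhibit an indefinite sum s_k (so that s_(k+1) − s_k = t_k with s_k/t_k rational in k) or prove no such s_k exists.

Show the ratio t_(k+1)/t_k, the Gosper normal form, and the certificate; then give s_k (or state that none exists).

none (Gosper's algorithm certifies no s_k)

The ratio is 6*(2*k + 1)/(k + 1).
A = 12*k + 6, B = k + 1, C = 1.
Set up (12*k + 6)·f(k+1) − (k)·f(k) − (1) = 0.
deg f ≤ -1 (via 1,1,0).
deg f ≤ -1 is impossible — no certificate.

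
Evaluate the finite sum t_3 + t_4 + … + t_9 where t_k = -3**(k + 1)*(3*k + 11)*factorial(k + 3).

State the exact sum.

Σ = -1103098053599280

The ratio is 3*(k + 4)*(3*k + 14)/(3*k + 11).
A = 3*k + 12, B = 1, C = k + 11/3.
Need (3*k + 12)·f(k+1) − (1)·f(k) = k + 11/3.
deg f ≤ 0 (via 1,0,1).
Solve for f: f(k) = 1/3 (degree 0 ≤ 0).
So s_k = (B(k−1)f/C)·t_k = (1/(3*k + 11))·t_k = -3**(k + 1)*factorial(k + 3).
Verify: -3**(k + 1)*(3*k + 11)*factorial(k + 3) matches t_k.
Σ_(k=3)^(9) t_k = s_(10) − s_(3) = -1103098053657600 − (-58320) = -1103098053599280.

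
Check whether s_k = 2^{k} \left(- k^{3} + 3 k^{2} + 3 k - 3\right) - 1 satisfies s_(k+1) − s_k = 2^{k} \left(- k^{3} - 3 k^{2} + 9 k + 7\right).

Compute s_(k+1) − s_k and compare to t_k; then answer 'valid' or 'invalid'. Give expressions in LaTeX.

valid (s_(k+1) − s_k reduces to t_k)

s_(k+1) = 2**(k + 1)*(3*k - (k + 1)**3 + 3*(k + 1)**2) - 1
s_(k+1) − s_k = 2**k*(-k**3 - 3*k**2 + 9*k + 7)
(s_(k+1) − s_k) − t_k = 0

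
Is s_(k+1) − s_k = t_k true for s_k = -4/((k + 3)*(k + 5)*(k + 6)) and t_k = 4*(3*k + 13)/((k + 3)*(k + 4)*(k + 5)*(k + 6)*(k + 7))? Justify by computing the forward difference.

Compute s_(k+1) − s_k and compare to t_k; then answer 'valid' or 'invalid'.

Valid — Δs_k = t_k.

s_(k+1) = -4/((k + 4)*(k + 6)*(k + 7))
s_(k+1) − s_k = 4*(3*k + 13)/(k**5 + 25*k**4 + 245*k**3 + 1175*k**2 + 2754*k + 2520)
(s_(k+1) − s_k) − t_k = 0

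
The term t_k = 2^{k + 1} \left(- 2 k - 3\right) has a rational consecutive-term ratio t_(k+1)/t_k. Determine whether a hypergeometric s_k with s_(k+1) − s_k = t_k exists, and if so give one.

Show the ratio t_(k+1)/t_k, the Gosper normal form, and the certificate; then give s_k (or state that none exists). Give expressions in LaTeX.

r(k) = 2*(2*k + 5)/(2*k + 3) after simplifying.
Gosper form: A/B · C(k+1)/C(k) with A=2, B=1, C=k + 3/2.
Set up (2)·f(k+1) − (1)·f(k) − (k + 3/2) = 0.
d = 1 from the (0,0,1) case.
Coefficient equations give f(k) = (2*k - 1)/2.
Certificate R = B(k−1)f/C = (2*k - 1)/(2*k + 3) gives s_k = 2**(k + 1)*(1 - 2*k).
s_(k+1) − s_k = 2**(k + 1)*(-2*k - 3) = t_k.

s_k = 2^{k + 1} \left(1 - 2 k\right)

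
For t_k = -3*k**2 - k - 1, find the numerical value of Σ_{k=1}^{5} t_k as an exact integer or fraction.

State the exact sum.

Σ = -185

Ratio r(k) = (k + 3*(k + 1)**2 + 2)/(3*k**2 + k + 1).
So A=1 and B=1, with C=k**2 + k/3 + 1/3.
f must satisfy (1)·f(k+1) − (1)·f(k) = k**2 + k/3 + 1/3.
d = 3 from the (0,0,2) case.
Solving with deg f ≤ 3: f(k) = k*(k**2 - k + 1)/3.
Then R = B(k−1)f/C = k*(k**2 - k + 1)/(3*k**2 + k + 1), so s_k = R(k)·t_k = k*(-k**2 + k - 1).
Check: Δs_k = -3*k**2 - k - 1. ✓
Evaluate s at k=6 and k=1: -186 and -1; difference -185.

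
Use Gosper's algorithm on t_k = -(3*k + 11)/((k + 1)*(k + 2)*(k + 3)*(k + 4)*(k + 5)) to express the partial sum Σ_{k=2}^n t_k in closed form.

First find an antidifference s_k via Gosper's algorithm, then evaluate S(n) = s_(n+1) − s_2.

S(n) = (-n**3 - 10*n**2 - 31*n + 42)/(72*(n**3 + 10*n**2 + 31*n + 30))

The ratio is (k + 1)*(3*k + 14)/((k + 6)*(3*k + 11)).
Gosper form: A/B · C(k+1)/C(k) with A=k + 1, B=k + 6, C=k + 11/3.
Need (k + 1)·f(k+1) − (k + 5)·f(k) = k + 11/3.
deg f ≤ 4 (via 1,1,1).
A polynomial solution: f(k) = k*(k + 3)*(k**2 + 7*k + 14)/24.
Then R = B(k−1)f/C = k*(k + 3)*(k + 5)*(k**2 + 7*k + 14)/(8*(3*k + 11)), so s_k = R(k)·t_k = k*(-k**2 - 7*k - 14)/(8*(k**3 + 7*k**2 + 14*k + 8)).
Δs = (-3*k - 11)/(k**5 + 15*k**4 + 85*k**3 + 225*k**2 + 274*k + 120), as required.
s_(n+1) = (-n**3 - 10*n**2 - 31*n - 22)/(8*(n**3 + 10*n**2 + 31*n + 30)) and s_(2) = -1/9, so S(n) = (-n**3 - 10*n**2 - 31*n + 42)/(72*(n**3 + 10*n**2 + 31*n + 30)).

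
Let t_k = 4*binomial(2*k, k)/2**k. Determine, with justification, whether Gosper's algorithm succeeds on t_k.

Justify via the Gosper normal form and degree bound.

Compute t_(k+1)/t_k: get (2*k + 1)/(k + 1).
Gosper form: A/B · C(k+1)/C(k) with A=2*k + 1, B=k + 1, C=1.
Need (2*k + 1)·f(k+1) − (k)·f(k) = 1.
From deg A=1, deg B=1, deg C=0: d=-1.
deg f ≤ -1 is impossible — no certificate.

No — negative degree bound, so no certificate f.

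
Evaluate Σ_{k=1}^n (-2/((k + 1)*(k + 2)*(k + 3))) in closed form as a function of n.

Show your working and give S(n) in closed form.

S(n) = n*(-n - 5)/(6*(n**2 + 5*n + 6))

Compute t_(k+1)/t_k: get (k + 1)/(k + 4).
So A=k + 1 and B=k + 4, with C=1.
Need (k + 1)·f(k+1) − (k + 3)·f(k) = 1.
deg f ≤ 2 (via 1,1,0).
Solve for f: f(k) = k*(k + 3)/4 (degree 2 ≤ 2).
R(k) = B(k−1)·f(k)/C(k) = k*(k + 3)**2/4; s_k = R·t_k = k*(-k - 3)/(2*(k + 1)*(k + 2)).
Check: Δs_k = -2/(k**3 + 6*k**2 + 11*k + 6). ✓
Evaluate: s_(n+1) = (-n**2 - 5*n - 4)/(2*(n**2 + 5*n + 6)); subtract s_(1) = -1/3 ⇒ S(n) = n*(-n - 5)/(6*(n**2 + 5*n + 6)).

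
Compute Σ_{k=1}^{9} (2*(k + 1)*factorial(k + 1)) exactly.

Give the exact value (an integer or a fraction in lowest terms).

Σ = 79833596

Step 1: r(k) = (k + 2)**2/(k + 1).
Gosper form: A/B · C(k+1)/C(k) with A=k + 2, B=1, C=k + 1.
Need (k + 2)·f(k+1) − (1)·f(k) = k + 1.
deg f ≤ 0 (via 1,0,1).
Match coefficients ⇒ f(k) = 1.
Certificate R = B(k−1)f/C = 1/(k + 1) gives s_k = 2*factorial(k + 1).
Δs = 2*(k + 1)*factorial(k + 1), as required.
Sum = s_(10) − s_(1); s_(10) = 79833600, s_(1) = 4 ⇒ 79833596.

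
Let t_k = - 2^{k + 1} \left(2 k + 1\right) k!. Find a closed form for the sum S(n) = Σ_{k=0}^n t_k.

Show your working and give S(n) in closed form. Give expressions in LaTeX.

S(n) = - 4 \cdot 2^{n} \left(n + 1\right)! + 2

The ratio is 2*(k + 1)*(2*k + 3)/(2*k + 1).
Normal form (A,B,C) = (2*k + 2, 1, k + 1/2).
Need (2*k + 2)·f(k+1) − (1)·f(k) = k + 1/2.
From deg A=1, deg B=0, deg C=1: d=0.
Solve for f: f(k) = 1/2 (degree 0 ≤ 0).
Then R = B(k−1)f/C = 1/(2*k + 1), so s_k = R(k)·t_k = -2**(k + 1)*factorial(k).
Δs = -2**(k + 1)*(2*k + 1)*factorial(k), as required.
Σ_(k=0)^n t_k = s_(n+1) − s_(0) = (-2**(n + 2)*factorial(n + 1)) − (-2), i.e. -4*2**n*factorial(n + 1) + 2.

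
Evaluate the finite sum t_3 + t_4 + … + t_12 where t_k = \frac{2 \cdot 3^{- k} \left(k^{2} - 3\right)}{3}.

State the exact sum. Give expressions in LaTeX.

The ratio is ((k + 1)**2 - 3)/(3*(k**2 - 3)).
Factor: A=1/3; B=1; C=k**2 - 3.
f must satisfy (1/3)·f(k+1) − (1)·f(k) = k**2 - 3.
Degrees (0,0,2) ⇒ d ≤ 2.
Solve for f: f(k) = -3*(k - 1)*(k + 2)/2 (degree 2 ≤ 2).
Get s_k = R·t_k = (-k**2 - k + 2)/3**k with R(k) = B(k−1)f(k)/C(k) = -3*(k - 1)*(k + 2)/(2*(k**2 - 3)).
Check: Δs_k = 2*(k**2 - 3)/(3*3**k). ✓
Evaluate s at k=13 and k=3: -20/177147 and -10/27; difference 65590/177147.

Σ = 65590/177147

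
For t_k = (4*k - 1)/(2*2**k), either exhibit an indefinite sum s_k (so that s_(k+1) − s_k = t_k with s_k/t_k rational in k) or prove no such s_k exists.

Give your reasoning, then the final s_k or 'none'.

s_k = (-4*k - 3)/2**k

Ratio r(k) = (4*k + 3)/(2*(4*k - 1)).
Factor: A=1/2; B=1; C=k - 1/4.
f must satisfy (1/2)·f(k+1) − (1)·f(k) = k - 1/4.
From deg A=0, deg B=0, deg C=1: d=1.
Match coefficients ⇒ f(k) = -(4*k + 3)/2.
Certificate R = B(k−1)f/C = -2*(4*k + 3)/(4*k - 1) gives s_k = (-4*k - 3)/2**k.
s_(k+1) − s_k = (4*k - 1)/(2*2**k) = t_k.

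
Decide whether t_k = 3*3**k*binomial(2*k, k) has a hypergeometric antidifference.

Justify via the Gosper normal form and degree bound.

The ratio is 6*(2*k + 1)/(k + 1).
Normal form (A,B,C) = (12*k + 6, k + 1, 1).
f must satisfy (12*k + 6)·f(k+1) − (k)·f(k) = 1.
Bound: deg f ≤ -1.
d = -1 < 0 ⇒ no nonzero polynomial f; not summable.

No. Not Gosper-summable.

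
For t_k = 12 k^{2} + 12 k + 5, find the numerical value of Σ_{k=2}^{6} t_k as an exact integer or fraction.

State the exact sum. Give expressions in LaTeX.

Σ = 1345

r(k) = (12*k**2 + 36*k + 29)/(12*k**2 + 12*k + 5) after simplifying.
Gosper form: A/B · C(k+1)/C(k) with A=1, B=1, C=k**2 + k + 5/12.
Key eq: (1)·f(k+1) = (1)·f(k) + (k**2 + k + 5/12).
From deg A=0, deg B=0, deg C=2: d=3.
Solving with deg f ≤ 3: f(k) = k*(4*k**2 + 1)/12.
Get s_k = R·t_k = 4*k**3 + k with R(k) = B(k−1)f(k)/C(k) = k*(4*k**2 + 1)/(12*k**2 + 12*k + 5).
Δs = 12*k**2 + 12*k + 5, as required.
Σ_(k=2)^(6) t_k = s_(7) − s_(2) = 1379 − (34) = 1345.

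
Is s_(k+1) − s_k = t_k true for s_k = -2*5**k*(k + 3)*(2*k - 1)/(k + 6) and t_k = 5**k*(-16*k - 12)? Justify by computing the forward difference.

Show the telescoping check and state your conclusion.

s_(k+1) = -10*5**k*(k + 4)*(2*k + 1)/(k + 7)
s_(k+1) − s_k = 5**k*(-16*k**3 - 172*k**2 - 516*k - 282)/(k**2 + 13*k + 42)
(s_(k+1) − s_k) − t_k = 5**k*(48*k**2 + 312*k + 222)/(k**2 + 13*k + 42)

Invalid: residual 5**k*(48*k**2 + 312*k + 222)/(k**2 + 13*k + 42) ≠ 0.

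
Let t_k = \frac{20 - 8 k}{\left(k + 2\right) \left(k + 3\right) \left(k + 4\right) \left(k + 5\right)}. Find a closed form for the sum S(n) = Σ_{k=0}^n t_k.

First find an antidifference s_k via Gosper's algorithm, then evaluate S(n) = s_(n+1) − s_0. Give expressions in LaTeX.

Step 1: r(k) = (k + 2)*(2*k - 3)/((k + 6)*(2*k - 5)).
Take A(k)=k + 2, B(k)=k + 6, C(k)=k - 5/2.
Need (k + 2)·f(k+1) − (k + 5)·f(k) = k - 5/2.
d = 3 from the (1,1,1) case.
A polynomial solution: f(k) = -k*(k**2 + 9*k + 50)/48.
So s_k = (B(k−1)f/C)·t_k = (-k*(k + 5)*(k**2 + 9*k + 50)/(24*(2*k - 5)))·t_k = k*(k**2 + 9*k + 50)/(6*(k + 2)*(k + 3)*(k + 4)).
Δs = 4*(5 - 2*k)/(k**4 + 14*k**3 + 71*k**2 + 154*k + 120), as required.
Evaluate: s_(n+1) = (n**3 + 12*n**2 + 71*n + 60)/(6*(n**3 + 12*n**2 + 47*n + 60)); subtract s_(0) = 0 ⇒ S(n) = (n**3 + 12*n**2 + 71*n + 60)/(6*(n**3 + 12*n**2 + 47*n + 60)).

S(n) = \frac{n^{3} + 12 n^{2} + 71 n + 60}{6 \left(n^{3} + 12 n^{2} + 47 n + 60\right)}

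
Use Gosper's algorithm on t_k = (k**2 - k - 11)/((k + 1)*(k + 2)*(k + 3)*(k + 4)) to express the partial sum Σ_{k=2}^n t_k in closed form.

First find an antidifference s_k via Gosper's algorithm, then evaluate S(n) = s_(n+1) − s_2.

S(n) = (n**3 - 11*n**2 - 34*n + 44)/(20*(n**3 + 9*n**2 + 26*n + 24))

The ratio is (k + 1)*(k - (k + 1)**2 + 12)/((k + 5)*(-k**2 + k + 11)).
Take A(k)=k + 1, B(k)=k + 5, C(k)=k**2 - k - 11.
Key eq: (k + 1)·f(k+1) = (k + 4)·f(k) + (k**2 - k - 11).
d = 3 from the (1,1,2) case.
Coefficient equations give f(k) = -k*(k**2 + 8*k + 13)/2.
R(k) = B(k−1)·f(k)/C(k) = -k*(k + 4)*(k**2 + 8*k + 13)/(2*(k**2 - k - 11)); s_k = R·t_k = k*(-k**2 - 8*k - 13)/(2*(k + 1)*(k + 2)*(k + 3)).
Check: Δs_k = (k**2 - k - 11)/(k**4 + 10*k**3 + 35*k**2 + 50*k + 24). ✓
Telescope: S(n) = s_(n+1) − s_(2) = (-n**3 - 11*n**2 - 32*n - 22)/(2*(n**3 + 9*n**2 + 26*n + 24)) − (-11/20) = (n**3 - 11*n**2 - 34*n + 44)/(20*(n**3 + 9*n**2 + 26*n + 24)).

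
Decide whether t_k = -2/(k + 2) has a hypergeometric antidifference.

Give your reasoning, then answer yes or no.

Step 1: r(k) = (k + 2)/(k + 3).
A = k + 2, B = k + 3, C = 1.
Set up (k + 2)·f(k+1) − (k + 2)·f(k) − (1) = 0.
d = 0 from the (1,1,0) case.
Put f(k) = c0: A·f(k+1) − B(k−1)·f(k) − C = -1; need -1 = 0 — inconsistent ⇒ no f, not summable.

No — t_k has no hypergeometric antidifference.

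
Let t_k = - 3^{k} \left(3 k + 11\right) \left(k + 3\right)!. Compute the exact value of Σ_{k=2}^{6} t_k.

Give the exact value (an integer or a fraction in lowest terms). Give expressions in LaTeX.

Σ = -7936184520

t_(k+1)/t_k = 3*(k + 4)*(3*k + 14)/(3*k + 11).
Gosper form: A/B · C(k+1)/C(k) with A=3*k + 12, B=1, C=k + 11/3.
Set up (3*k + 12)·f(k+1) − (1)·f(k) − (k + 11/3) = 0.
From deg A=1, deg B=0, deg C=1: d=0.
Coefficient equations give f(k) = 1/3.
So s_k = (B(k−1)f/C)·t_k = (1/(3*k + 11))·t_k = -3**k*factorial(k + 3).
Δs = -3**k*(3*k + 11)*factorial(k + 3), as required.
Evaluate s at k=7 and k=2: -7936185600 and -1080; difference -7936184520.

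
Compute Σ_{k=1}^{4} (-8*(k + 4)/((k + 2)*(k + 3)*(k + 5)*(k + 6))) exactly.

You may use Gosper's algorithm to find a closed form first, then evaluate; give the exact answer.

Step 1: r(k) = (k + 2)*(k + 5)**2/((k + 4)**2*(k + 7)).
Normal form (A,B,C) = (k + 2, k + 7, k**2 + 8*k + 16).
Solve (k + 2)·f(k+1) − (k + 6)·f(k) = k**2 + 8*k + 16.
deg f ≤ 4 (via 1,1,2).
Coefficient equations give f(k) = k*(k + 3)*(k + 4)*(k + 7)/20.
Certificate R = B(k−1)f/C = k*(k + 3)*(k + 6)*(k + 7)/(20*(k + 4)) gives s_k = 2*k*(-k - 7)/(5*(k**2 + 7*k + 10)).
Δs = 8*(-k - 4)/(k**4 + 16*k**3 + 91*k**2 + 216*k + 180), as required.
Evaluate s at k=5 and k=1: -12/35 and -8/45; difference -52/315.

Σ = -52/315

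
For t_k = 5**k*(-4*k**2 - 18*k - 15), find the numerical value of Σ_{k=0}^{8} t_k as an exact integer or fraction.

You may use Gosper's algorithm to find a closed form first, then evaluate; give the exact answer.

Σ = -193359375

r(k) = 5*(4*k**2 + 26*k + 37)/(4*k**2 + 18*k + 15) after simplifying.
Take A(k)=5, B(k)=1, C(k)=k**2 + 9*k/2 + 15/4.
Key eq: (5)·f(k+1) = (1)·f(k) + (k**2 + 9*k/2 + 15/4).
Bound: deg f ≤ 2.
Coefficient equations give f(k) = k*(k + 2)/4.
Get s_k = R·t_k = 5**k*k*(-k - 2) with R(k) = B(k−1)f(k)/C(k) = k*(k + 2)/(4*k**2 + 18*k + 15).
s_(k+1) − s_k = 5**k*(-4*k**2 - 18*k - 15) = t_k.
Telescoping: Σ = s_(9) − s_(0) = -193359375 − (0) = -193359375.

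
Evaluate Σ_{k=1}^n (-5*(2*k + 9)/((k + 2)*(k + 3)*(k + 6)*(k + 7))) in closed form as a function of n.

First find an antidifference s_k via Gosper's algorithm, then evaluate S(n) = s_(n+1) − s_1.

Compute t_(k+1)/t_k: get (k + 2)*(k + 6)*(2*k + 11)/((k + 4)*(k + 8)*(2*k + 9)).
Take A(k)=k + 2, B(k)=k + 8, C(k)=k**3 + 27*k**2/2 + 121*k/2 + 90.
Solve (k + 2)·f(k+1) − (k + 7)·f(k) = k**3 + 27*k**2/2 + 121*k/2 + 90.
From deg A=1, deg B=1, deg C=3: d=5.
Solving with deg f ≤ 5: f(k) = k*(k + 3)*(k + 4)*(k + 5)*(k + 8)/24.
R(k) = B(k−1)·f(k)/C(k) = k*(k + 3)*(k + 7)*(k + 8)/(12*(2*k + 9)); s_k = R·t_k = 5*k*(-k - 8)/(12*(k**2 + 8*k + 12)).
s_(k+1) − s_k = 5*(-2*k - 9)/(k**4 + 18*k**3 + 113*k**2 + 288*k + 252) = t_k.
Σ_(k=1)^n t_k = s_(n+1) − s_(1) = (5*(-n**2 - 10*n - 9)/(12*(n**2 + 10*n + 21))) − (-5/28), i.e. 5*n*(-n - 10)/(21*(n**2 + 10*n + 21)).

S(n) = 5*n*(-n - 10)/(21*(n**2 + 10*n + 21))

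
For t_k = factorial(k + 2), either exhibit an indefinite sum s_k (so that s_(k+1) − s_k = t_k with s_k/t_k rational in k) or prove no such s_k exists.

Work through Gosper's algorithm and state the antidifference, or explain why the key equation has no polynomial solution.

t_(k+1)/t_k = k + 3.
Normal form (A,B,C) = (k + 3, 1, 1).
Key eq: (k + 3)·f(k+1) = (1)·f(k) + (1).
Degrees (1,0,0) ⇒ d ≤ -1.
d = -1 < 0 ⇒ no nonzero polynomial f; not summable.

none — t_k is not Gosper-summable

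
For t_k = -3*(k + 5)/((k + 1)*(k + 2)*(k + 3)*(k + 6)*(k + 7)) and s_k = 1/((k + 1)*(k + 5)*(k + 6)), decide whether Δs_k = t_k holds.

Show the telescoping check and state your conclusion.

s_(k+1) = 1/((k + 2)*(k + 6)*(k + 7))
s_(k+1) − s_k = ((k + 1)*(k + 5) - (k + 2)*(k + 7))/((k + 1)*(k + 2)*(k + 5)*(k + 6)*(k + 7))
(s_(k+1) − s_k) − t_k = 12*(k + 4)/(k**6 + 24*k**5 + 226*k**4 + 1056*k**3 + 2545*k**2 + 2952*k + 1260)

Invalid: residual 12*(k + 4)/(k**6 + 24*k**5 + 226*k**4 + 1056*k**3 + 2545*k**2 + 2952*k + 1260) ≠ 0.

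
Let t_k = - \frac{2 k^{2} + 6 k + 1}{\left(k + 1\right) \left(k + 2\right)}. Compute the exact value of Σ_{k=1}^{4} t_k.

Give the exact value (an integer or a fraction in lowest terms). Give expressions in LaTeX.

The ratio is (k + 1)*(6*k + 2*(k + 1)**2 + 7)/((k + 3)*(2*k**2 + 6*k + 1)).
Normal form (A,B,C) = (k + 1, k + 3, k**2 + 3*k + 1/2).
Key eq: (k + 1)·f(k+1) = (k + 2)·f(k) + (k**2 + 3*k + 1/2).
deg f ≤ 2 (via 1,1,2).
Match coefficients ⇒ f(k) = k*(2*k - 1)/2.
So s_k = (B(k−1)f/C)·t_k = (k*(k + 2)*(2*k - 1)/(2*k**2 + 6*k + 1))·t_k = k*(1 - 2*k)/(k + 1).
Check: Δs_k = (-2*k**2 - 6*k - 1)/(k**2 + 3*k + 2). ✓
Σ_(k=1)^(4) t_k = s_(5) − s_(1) = -15/2 − (-1/2) = -7.

Σ = -7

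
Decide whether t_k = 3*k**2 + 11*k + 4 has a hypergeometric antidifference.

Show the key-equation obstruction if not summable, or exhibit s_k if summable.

Step 1: r(k) = (3*k**2 + 17*k + 18)/(3*k**2 + 11*k + 4).
Normal form (A,B,C) = (1, 1, k**2 + 11*k/3 + 4/3).
Set up (1)·f(k+1) − (1)·f(k) − (k**2 + 11*k/3 + 4/3) = 0.
d = 3 from the (0,0,2) case.
Coefficient equations give f(k) = k*(k**2 + 4*k - 1)/3.
Certificate R = B(k−1)f/C = k*(k**2 + 4*k - 1)/(3*k**2 + 11*k + 4) gives s_k = k*(k**2 + 4*k - 1).
Check: Δs_k = 3*k**2 + 11*k + 4. ✓

Yes. s_k = k*(k**2 + 4*k - 1).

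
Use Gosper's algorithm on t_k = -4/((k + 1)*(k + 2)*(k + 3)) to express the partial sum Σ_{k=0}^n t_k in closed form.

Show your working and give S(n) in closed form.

r(k) = (k + 1)/(k + 4) after simplifying.
Factor: A=k + 1; B=k + 4; C=1.
Need (k + 1)·f(k+1) − (k + 3)·f(k) = 1.
Bound: deg f ≤ 2.
A polynomial solution: f(k) = k*(k + 3)/4.
Then R = B(k−1)f/C = k*(k + 3)**2/4, so s_k = R(k)·t_k = k*(-k - 3)/((k + 1)*(k + 2)).
s_(k+1) − s_k = -4/(k**3 + 6*k**2 + 11*k + 6) = t_k.
s_(n+1) = (-n**2 - 5*n - 4)/(n**2 + 5*n + 6) and s_(0) = 0, so S(n) = (-n**2 - 5*n - 4)/(n**2 + 5*n + 6).

S(n) = (-n**2 - 5*n - 4)/(n**2 + 5*n + 6)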